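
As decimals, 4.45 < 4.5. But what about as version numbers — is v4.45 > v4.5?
True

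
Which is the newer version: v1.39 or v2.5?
v2.5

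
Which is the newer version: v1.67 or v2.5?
v2.5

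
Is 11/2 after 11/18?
No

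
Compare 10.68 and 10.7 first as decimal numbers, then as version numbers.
As decimals: 10.68 < 10.7. As versions: v10.68 > v10.7 (minor version 68 > 7).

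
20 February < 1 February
False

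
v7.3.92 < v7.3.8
False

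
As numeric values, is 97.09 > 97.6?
False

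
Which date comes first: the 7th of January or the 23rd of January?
the 7th of January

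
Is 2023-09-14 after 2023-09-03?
Yes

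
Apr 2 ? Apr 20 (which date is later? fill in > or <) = <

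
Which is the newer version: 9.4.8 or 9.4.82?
9.4.82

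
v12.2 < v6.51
False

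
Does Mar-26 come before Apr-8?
Yes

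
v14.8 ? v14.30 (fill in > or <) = <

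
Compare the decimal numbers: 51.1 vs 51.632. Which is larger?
51.632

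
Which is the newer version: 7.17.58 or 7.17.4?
7.17.58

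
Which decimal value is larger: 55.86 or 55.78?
55.86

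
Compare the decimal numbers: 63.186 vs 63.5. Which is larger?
63.5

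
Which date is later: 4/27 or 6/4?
6/4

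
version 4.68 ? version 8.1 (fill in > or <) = <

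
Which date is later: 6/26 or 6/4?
6/26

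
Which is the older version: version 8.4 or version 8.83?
version 8.4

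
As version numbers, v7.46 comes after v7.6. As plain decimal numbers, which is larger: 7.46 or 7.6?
7.6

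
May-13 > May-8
True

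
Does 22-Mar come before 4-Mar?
No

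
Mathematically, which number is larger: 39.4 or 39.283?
39.4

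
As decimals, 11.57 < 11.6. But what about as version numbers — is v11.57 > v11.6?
True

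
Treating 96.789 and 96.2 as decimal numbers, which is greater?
96.789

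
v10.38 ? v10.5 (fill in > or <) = >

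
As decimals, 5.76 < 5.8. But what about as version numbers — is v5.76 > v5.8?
True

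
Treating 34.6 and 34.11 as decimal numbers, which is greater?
34.6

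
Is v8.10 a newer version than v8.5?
Yes. Version numbers are compared segment by segment as integers, not as decimals: minor version 10 > 5, so v8.10 > v8.5 (even though the decimal 8.10 < 8.5).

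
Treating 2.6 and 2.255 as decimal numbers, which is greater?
2.6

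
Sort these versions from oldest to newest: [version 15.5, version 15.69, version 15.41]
[version 15.5, version 15.41, version 15.69]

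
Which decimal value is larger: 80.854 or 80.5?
80.854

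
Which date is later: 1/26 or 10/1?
10/1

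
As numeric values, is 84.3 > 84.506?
False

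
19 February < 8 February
False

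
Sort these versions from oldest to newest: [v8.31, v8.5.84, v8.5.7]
[v8.5.7, v8.5.84, v8.31]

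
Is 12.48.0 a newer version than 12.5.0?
Yes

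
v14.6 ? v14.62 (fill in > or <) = <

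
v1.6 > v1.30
False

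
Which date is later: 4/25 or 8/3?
8/3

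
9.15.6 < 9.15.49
True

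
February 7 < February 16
True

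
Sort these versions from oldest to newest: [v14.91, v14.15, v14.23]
[v14.15, v14.23, v14.91]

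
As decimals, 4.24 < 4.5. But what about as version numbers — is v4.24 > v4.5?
True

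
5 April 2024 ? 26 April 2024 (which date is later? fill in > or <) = <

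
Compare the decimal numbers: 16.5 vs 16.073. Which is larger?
16.5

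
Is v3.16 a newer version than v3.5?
Yes. Version numbers are compared segment by segment as integers, not as decimals: minor version 16 > 5, so v3.16 > v3.5 (even though the decimal 3.16 < 3.5).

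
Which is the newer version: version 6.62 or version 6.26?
version 6.62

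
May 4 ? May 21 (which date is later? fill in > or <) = <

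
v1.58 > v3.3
False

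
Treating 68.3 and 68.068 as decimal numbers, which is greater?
68.3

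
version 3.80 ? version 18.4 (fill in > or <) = <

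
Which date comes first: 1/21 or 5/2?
1/21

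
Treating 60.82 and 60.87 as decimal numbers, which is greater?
60.87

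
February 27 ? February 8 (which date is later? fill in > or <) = >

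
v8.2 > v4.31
True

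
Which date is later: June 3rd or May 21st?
June 3rd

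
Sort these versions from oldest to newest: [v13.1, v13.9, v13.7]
[v13.1, v13.7, v13.9]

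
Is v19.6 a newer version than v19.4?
Yes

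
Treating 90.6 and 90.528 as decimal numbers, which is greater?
90.6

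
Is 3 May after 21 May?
No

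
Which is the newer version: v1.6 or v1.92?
v1.92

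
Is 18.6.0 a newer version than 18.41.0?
No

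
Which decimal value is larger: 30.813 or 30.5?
30.813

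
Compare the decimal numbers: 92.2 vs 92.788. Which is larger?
92.788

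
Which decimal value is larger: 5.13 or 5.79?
5.79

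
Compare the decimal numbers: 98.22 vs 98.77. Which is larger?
98.77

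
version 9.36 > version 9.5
True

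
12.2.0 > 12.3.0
False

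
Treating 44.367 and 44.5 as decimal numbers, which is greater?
44.5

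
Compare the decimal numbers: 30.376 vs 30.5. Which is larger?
30.5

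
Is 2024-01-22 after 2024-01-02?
Yes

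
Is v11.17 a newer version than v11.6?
Yes. Version numbers are compared segment by segment as integers, not as decimals: minor version 17 > 6, so v11.17 > v11.6 (even though the decimal 11.17 < 11.6).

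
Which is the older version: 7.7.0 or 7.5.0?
7.5.0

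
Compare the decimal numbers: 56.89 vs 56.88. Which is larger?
56.89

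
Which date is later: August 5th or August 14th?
August 14th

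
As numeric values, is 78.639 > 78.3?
True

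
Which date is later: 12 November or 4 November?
12 November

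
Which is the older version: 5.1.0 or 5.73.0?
5.1.0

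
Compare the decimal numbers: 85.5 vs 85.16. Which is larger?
85.5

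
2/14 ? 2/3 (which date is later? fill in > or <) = >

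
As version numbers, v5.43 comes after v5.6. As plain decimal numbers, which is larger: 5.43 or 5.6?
5.6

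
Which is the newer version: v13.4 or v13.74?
v13.74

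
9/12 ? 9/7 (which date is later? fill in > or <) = >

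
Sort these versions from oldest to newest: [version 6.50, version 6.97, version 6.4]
[version 6.4, version 6.50, version 6.97]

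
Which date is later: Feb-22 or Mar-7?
Mar-7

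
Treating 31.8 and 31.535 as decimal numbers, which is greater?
31.8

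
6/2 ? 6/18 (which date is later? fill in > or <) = <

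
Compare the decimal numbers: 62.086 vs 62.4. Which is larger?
62.4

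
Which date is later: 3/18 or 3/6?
3/18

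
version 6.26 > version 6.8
True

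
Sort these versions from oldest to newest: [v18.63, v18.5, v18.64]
[v18.5, v18.63, v18.64]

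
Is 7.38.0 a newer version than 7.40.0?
No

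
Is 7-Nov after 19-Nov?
No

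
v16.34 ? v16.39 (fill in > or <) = <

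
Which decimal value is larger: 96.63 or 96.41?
96.63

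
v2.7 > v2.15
False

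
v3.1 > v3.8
False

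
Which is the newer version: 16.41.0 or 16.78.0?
16.78.0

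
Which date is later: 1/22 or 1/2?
1/22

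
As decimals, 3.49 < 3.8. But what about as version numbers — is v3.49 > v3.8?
True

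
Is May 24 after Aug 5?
No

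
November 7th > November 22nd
False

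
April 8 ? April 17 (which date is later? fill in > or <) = <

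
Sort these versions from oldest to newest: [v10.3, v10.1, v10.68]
[v10.1, v10.3, v10.68]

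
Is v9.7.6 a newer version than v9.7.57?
No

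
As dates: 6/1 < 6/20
True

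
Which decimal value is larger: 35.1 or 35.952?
35.952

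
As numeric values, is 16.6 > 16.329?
True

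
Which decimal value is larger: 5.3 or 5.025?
5.3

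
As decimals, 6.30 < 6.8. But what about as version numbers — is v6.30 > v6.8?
True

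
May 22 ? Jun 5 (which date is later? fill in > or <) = <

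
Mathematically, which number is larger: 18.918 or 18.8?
18.918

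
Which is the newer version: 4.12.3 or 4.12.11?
4.12.11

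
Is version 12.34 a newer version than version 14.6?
No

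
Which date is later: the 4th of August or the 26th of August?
the 26th of August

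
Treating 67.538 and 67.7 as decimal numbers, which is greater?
67.7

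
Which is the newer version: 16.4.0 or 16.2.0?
16.4.0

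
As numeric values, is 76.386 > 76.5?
False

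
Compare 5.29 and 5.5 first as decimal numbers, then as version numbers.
As decimals: 5.29 < 5.5. As versions: v5.29 > v5.5 (minor version 29 > 5).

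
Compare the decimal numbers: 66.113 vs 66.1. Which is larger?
66.113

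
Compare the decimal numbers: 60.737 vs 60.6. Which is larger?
60.737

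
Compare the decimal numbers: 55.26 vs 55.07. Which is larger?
55.26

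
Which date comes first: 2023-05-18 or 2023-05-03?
2023-05-03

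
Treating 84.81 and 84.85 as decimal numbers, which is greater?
84.85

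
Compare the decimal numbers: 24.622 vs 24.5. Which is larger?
24.622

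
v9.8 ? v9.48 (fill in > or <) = <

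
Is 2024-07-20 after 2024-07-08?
Yes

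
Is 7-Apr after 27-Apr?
No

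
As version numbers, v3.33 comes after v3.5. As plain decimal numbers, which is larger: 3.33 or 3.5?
3.5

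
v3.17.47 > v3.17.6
True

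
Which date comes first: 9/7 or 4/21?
4/21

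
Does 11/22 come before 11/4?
No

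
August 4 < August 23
True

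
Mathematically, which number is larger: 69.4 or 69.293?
69.4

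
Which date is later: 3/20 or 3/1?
3/20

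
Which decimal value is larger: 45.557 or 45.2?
45.557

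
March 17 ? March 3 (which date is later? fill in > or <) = >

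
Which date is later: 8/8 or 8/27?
8/27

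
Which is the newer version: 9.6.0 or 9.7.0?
9.7.0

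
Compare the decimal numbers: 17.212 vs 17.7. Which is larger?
17.7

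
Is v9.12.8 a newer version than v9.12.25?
No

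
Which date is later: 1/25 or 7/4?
7/4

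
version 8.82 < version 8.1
False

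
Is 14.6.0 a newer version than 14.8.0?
No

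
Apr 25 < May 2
True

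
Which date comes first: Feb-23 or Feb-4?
Feb-4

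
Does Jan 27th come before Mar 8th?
Yes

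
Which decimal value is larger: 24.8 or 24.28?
24.8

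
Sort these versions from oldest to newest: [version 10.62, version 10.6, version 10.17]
[version 10.6, version 10.17, version 10.62]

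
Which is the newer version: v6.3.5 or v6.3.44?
v6.3.44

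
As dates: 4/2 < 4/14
True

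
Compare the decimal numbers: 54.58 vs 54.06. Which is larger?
54.58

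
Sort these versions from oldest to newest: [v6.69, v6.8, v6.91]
[v6.8, v6.69, v6.91]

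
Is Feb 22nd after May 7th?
No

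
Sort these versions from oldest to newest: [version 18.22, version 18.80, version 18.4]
[version 18.4, version 18.22, version 18.80]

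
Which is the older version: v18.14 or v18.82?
v18.14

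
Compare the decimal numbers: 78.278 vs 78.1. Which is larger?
78.278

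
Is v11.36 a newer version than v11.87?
No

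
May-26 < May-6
False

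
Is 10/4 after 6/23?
Yes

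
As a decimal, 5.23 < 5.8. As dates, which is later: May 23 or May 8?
May 23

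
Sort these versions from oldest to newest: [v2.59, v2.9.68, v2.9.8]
[v2.9.8, v2.9.68, v2.59]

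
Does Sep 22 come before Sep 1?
No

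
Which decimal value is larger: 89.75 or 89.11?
89.75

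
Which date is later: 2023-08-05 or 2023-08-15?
2023-08-15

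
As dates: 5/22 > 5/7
True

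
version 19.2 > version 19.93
False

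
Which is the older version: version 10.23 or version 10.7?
version 10.7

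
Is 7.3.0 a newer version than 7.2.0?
Yes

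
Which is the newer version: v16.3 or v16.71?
v16.71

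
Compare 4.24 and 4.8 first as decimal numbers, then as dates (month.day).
As decimals: 4.24 < 4.8. As dates: 4/24 is later than 4/8 (day 24 > day 8).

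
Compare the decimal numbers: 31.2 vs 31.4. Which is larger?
31.4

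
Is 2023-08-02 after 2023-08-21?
No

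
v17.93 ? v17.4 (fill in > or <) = >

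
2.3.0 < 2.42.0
True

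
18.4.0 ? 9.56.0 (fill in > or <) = >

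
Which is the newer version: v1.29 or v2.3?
v2.3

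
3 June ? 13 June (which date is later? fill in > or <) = <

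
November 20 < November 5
False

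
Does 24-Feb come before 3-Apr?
Yes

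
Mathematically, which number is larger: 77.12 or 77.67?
77.67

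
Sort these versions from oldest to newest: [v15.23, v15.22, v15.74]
[v15.22, v15.23, v15.74]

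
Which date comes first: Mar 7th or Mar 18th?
Mar 7th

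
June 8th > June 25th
False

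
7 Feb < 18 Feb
True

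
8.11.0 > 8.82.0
False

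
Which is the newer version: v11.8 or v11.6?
v11.8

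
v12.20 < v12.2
False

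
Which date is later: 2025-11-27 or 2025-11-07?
2025-11-27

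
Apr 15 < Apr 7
False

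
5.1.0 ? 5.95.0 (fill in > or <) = <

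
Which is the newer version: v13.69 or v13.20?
v13.69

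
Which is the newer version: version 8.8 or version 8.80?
version 8.80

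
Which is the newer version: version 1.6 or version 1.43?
version 1.43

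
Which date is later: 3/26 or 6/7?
6/7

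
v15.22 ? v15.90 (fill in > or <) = <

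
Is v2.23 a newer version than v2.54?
No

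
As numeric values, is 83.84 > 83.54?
True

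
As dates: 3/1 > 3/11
False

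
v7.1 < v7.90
True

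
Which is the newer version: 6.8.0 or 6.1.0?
6.8.0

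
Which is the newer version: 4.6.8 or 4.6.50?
4.6.50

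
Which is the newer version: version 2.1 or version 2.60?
version 2.60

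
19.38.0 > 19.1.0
True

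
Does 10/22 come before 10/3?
No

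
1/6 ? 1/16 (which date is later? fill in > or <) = <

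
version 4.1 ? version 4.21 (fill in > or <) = <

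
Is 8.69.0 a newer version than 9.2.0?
No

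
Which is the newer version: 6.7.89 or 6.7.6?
6.7.89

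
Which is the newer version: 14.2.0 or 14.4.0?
14.4.0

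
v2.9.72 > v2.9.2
True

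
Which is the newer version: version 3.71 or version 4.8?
version 4.8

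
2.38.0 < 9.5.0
True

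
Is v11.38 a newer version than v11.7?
Yes. Version numbers are compared segment by segment as integers, not as decimals: minor version 38 > 7, so v11.38 > v11.7 (even though the decimal 11.38 < 11.7).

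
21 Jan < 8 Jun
True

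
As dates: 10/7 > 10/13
False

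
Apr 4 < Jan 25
False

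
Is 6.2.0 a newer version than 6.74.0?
No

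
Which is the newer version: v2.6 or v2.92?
v2.92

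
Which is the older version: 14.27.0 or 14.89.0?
14.27.0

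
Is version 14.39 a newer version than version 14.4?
Yes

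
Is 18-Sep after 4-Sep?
Yes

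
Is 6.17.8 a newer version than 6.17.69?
No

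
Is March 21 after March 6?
Yes. Day 21 comes after day 6 in March — this is a date comparison, not a decimal one (the decimal 3.21 would be smaller than 3.6).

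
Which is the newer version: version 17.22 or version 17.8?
version 17.22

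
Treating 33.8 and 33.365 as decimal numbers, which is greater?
33.8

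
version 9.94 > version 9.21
True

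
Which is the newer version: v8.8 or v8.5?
v8.8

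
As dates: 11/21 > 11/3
True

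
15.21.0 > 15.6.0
True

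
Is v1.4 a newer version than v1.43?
No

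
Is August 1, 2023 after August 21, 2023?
No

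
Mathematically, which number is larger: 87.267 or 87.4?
87.4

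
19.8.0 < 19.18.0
True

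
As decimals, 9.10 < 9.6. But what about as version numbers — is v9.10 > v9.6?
True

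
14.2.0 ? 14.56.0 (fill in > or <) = <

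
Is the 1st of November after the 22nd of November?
No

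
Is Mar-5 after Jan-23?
Yes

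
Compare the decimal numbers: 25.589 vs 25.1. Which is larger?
25.589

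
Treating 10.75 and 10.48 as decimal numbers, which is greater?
10.75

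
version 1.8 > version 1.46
False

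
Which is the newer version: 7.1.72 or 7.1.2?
7.1.72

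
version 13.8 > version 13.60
False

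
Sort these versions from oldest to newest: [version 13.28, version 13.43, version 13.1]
[version 13.1, version 13.28, version 13.43]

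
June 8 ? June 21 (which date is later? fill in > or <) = <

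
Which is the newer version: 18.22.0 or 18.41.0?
18.41.0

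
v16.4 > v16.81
False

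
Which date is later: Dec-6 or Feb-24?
Dec-6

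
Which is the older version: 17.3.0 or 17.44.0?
17.3.0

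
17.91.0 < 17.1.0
False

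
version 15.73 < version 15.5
False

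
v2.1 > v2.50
False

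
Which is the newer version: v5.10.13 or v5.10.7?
v5.10.13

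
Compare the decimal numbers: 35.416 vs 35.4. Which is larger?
35.416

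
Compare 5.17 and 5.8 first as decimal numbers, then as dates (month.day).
As decimals: 5.17 < 5.8. As dates: 5/17 is later than 5/8 (day 17 > day 8).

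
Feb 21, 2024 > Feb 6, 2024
True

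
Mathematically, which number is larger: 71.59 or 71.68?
71.68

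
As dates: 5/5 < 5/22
True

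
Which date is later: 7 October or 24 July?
7 October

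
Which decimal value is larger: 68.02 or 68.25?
68.25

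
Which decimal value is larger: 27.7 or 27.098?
27.7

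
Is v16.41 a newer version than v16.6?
Yes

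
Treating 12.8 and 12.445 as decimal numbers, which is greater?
12.8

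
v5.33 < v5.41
True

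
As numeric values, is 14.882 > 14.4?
True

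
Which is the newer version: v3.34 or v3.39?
v3.39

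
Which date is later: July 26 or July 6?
July 26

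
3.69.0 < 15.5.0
True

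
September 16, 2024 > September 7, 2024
True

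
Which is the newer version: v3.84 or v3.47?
v3.84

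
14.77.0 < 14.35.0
False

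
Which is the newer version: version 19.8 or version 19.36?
version 19.36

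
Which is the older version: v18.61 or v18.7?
v18.7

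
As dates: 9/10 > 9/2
True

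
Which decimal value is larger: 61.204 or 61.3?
61.3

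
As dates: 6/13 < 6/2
False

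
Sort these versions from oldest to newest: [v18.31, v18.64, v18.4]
[v18.4, v18.31, v18.64]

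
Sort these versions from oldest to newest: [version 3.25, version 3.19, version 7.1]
[version 3.19, version 3.25, version 7.1]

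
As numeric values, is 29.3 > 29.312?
False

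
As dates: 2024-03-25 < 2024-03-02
False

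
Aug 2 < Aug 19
True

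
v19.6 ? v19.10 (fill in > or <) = <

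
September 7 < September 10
True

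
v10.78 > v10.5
True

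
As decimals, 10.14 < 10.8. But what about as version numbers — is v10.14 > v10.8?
True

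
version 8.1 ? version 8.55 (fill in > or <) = <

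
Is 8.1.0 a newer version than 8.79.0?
No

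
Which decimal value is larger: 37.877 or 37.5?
37.877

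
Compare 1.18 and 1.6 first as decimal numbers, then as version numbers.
As decimals: 1.18 < 1.6. As versions: v1.18 > v1.6 (minor version 18 > 6).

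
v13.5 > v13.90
False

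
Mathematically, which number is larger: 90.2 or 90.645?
90.645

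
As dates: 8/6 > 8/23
False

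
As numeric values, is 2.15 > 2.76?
False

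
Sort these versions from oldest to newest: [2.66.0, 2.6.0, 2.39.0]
[2.6.0, 2.39.0, 2.66.0]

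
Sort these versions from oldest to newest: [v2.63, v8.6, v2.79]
[v2.63, v2.79, v8.6]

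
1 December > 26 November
True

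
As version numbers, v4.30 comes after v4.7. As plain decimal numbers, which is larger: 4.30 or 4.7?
4.7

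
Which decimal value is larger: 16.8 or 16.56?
16.8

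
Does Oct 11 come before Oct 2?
No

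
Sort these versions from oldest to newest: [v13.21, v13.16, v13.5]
[v13.5, v13.16, v13.21]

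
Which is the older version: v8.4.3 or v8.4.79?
v8.4.3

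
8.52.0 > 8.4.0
True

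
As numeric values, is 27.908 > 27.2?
True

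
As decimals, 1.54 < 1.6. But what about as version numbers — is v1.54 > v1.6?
True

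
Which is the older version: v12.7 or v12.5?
v12.5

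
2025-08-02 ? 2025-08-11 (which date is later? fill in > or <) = <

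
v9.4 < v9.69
True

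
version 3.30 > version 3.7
True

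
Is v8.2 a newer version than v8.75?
No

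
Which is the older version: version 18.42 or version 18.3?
version 18.3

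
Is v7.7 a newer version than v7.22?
No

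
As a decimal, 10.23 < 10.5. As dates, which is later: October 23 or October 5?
October 23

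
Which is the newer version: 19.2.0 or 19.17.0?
19.17.0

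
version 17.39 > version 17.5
True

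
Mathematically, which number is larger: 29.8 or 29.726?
29.8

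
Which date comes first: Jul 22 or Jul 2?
Jul 2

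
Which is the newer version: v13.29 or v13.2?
v13.29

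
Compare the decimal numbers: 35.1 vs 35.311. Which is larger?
35.311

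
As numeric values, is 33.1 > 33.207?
False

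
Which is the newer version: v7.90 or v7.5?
v7.90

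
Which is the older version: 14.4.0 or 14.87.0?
14.4.0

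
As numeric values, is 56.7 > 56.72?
False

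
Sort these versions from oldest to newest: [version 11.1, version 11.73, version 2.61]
[version 2.61, version 11.1, version 11.73]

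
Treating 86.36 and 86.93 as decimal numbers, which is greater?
86.93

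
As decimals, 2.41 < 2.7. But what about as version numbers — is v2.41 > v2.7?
True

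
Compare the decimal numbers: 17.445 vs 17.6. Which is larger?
17.6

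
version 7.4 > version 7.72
False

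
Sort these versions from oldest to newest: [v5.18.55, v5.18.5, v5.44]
[v5.18.5, v5.18.55, v5.44]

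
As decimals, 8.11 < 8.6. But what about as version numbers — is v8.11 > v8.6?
True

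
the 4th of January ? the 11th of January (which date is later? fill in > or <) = <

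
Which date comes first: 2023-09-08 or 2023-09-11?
2023-09-08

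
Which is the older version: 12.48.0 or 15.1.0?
12.48.0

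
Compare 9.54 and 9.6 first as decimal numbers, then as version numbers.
As decimals: 9.54 < 9.6. As versions: v9.54 > v9.6 (minor version 54 > 6).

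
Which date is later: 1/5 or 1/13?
1/13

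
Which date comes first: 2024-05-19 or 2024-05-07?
2024-05-07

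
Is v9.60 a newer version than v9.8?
Yes. Version numbers are compared segment by segment as integers, not as decimals: minor version 60 > 8, so v9.60 > v9.8 (even though the decimal 9.60 < 9.8).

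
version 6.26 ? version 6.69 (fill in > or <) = <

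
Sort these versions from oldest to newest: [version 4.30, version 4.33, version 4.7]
[version 4.7, version 4.30, version 4.33]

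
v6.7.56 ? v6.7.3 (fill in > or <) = >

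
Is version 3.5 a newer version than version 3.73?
No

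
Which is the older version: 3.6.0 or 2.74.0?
2.74.0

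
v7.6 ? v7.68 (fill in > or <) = <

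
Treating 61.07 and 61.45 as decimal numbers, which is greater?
61.45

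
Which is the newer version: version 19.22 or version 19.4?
version 19.22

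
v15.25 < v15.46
True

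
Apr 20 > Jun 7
False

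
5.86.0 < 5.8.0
False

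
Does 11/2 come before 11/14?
Yes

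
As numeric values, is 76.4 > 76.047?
True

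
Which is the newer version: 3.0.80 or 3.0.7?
3.0.80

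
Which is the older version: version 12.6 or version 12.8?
version 12.6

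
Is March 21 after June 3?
No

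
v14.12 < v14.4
False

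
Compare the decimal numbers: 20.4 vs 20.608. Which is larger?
20.608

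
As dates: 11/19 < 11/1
False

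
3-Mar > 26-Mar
False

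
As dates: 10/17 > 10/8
True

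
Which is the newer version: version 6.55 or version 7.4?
version 7.4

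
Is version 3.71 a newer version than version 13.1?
No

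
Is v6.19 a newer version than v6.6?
Yes. Version numbers are compared segment by segment as integers, not as decimals: minor version 19 > 6, so v6.19 > v6.6 (even though the decimal 6.19 < 6.6).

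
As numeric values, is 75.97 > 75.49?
True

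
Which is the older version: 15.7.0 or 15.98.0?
15.7.0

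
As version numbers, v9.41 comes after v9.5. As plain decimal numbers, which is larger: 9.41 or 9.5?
9.5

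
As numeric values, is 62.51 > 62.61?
False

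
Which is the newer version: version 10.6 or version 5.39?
version 10.6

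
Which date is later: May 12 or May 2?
May 12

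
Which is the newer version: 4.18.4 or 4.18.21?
4.18.21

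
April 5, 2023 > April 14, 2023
False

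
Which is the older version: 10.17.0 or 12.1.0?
10.17.0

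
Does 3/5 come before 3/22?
Yes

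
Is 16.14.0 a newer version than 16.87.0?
No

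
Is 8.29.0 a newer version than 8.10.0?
Yes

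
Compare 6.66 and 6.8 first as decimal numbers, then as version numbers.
As decimals: 6.66 < 6.8. As versions: v6.66 > v6.8 (minor version 66 > 8).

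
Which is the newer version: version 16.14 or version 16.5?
version 16.14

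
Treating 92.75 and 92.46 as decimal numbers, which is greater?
92.75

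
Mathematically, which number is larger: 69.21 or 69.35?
69.35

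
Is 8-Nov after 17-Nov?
No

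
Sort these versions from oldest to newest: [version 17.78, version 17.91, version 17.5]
[version 17.5, version 17.78, version 17.91]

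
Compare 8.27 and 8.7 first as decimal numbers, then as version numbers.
As decimals: 8.27 < 8.7. As versions: v8.27 > v8.7 (minor version 27 > 7).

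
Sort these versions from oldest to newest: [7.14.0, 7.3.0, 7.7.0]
[7.3.0, 7.7.0, 7.14.0]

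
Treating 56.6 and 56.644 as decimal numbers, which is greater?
56.644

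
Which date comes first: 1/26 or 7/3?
1/26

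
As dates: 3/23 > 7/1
False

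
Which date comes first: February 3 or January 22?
January 22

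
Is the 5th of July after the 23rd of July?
No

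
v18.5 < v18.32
True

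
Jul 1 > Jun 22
True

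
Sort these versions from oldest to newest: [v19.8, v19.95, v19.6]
[v19.6, v19.8, v19.95]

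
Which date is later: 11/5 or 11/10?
11/10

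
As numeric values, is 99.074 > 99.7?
False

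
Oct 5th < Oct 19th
True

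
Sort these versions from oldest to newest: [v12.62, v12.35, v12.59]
[v12.35, v12.59, v12.62]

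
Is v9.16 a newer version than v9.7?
Yes. Version numbers are compared segment by segment as integers, not as decimals: minor version 16 > 7, so v9.16 > v9.7 (even though the decimal 9.16 < 9.7).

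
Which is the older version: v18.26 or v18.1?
v18.1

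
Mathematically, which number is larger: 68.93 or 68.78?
68.93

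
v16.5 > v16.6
False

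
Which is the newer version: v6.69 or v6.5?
v6.69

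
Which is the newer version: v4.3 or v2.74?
v4.3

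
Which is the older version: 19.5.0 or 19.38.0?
19.5.0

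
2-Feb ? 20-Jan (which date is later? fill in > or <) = >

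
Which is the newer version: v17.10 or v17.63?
v17.63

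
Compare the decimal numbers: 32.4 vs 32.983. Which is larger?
32.983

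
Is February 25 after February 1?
Yes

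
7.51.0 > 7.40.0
True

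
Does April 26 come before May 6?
Yes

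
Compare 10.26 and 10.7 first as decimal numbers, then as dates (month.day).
As decimals: 10.26 < 10.7. As dates: 10/26 is later than 10/7 (day 26 > day 7).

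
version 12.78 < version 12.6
False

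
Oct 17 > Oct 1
True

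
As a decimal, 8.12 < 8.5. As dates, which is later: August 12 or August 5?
August 12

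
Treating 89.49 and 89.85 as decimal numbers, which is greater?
89.85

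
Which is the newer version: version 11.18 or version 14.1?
version 14.1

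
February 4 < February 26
True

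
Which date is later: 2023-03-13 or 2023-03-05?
2023-03-13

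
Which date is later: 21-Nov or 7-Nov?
21-Nov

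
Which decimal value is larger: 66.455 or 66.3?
66.455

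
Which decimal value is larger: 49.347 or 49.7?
49.7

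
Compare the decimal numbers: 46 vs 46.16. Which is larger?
46.16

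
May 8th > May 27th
False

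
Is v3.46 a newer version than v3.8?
Yes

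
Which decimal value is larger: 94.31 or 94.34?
94.34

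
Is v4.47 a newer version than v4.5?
Yes. Version numbers are compared segment by segment as integers, not as decimals: minor version 47 > 5, so v4.47 > v4.5 (even though the decimal 4.47 < 4.5).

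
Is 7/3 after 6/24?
Yes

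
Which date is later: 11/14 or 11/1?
11/14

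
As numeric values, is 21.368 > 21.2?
True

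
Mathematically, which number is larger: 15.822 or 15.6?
15.822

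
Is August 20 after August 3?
Yes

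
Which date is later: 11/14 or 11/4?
11/14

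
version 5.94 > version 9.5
False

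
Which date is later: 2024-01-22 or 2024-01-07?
2024-01-22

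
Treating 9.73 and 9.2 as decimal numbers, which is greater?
9.73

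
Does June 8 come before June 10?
Yes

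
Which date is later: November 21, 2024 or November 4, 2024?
November 21, 2024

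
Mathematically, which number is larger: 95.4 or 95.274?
95.4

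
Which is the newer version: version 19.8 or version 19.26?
version 19.26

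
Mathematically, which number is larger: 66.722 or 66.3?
66.722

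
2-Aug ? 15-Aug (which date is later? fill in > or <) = <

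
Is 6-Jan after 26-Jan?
No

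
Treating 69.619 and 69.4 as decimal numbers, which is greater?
69.619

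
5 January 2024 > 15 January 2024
False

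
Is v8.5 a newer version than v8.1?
Yes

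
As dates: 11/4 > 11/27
False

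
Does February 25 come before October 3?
Yes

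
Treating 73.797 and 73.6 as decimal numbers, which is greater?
73.797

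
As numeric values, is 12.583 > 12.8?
False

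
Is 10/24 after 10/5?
Yes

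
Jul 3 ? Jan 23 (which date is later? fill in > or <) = >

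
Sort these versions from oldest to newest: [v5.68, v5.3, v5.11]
[v5.3, v5.11, v5.68]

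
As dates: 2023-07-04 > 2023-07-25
False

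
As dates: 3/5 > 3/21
False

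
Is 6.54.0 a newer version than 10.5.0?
No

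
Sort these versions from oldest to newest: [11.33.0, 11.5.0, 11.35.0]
[11.5.0, 11.33.0, 11.35.0]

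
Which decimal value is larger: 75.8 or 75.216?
75.8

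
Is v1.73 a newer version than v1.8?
Yes. Version numbers are compared segment by segment as integers, not as decimals: minor version 73 > 8, so v1.73 > v1.8 (even though the decimal 1.73 < 1.8).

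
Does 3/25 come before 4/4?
Yes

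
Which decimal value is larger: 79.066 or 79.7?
79.7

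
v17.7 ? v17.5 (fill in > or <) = >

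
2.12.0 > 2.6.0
True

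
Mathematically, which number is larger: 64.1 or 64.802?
64.802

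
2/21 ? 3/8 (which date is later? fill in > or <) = <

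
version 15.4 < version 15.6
True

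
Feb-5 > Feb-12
False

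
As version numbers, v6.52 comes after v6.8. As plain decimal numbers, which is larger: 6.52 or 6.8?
6.8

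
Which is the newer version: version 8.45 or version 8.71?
version 8.71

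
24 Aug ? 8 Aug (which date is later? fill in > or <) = >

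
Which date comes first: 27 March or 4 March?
4 March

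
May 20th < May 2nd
False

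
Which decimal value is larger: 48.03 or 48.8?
48.8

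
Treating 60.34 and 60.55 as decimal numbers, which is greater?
60.55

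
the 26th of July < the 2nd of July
False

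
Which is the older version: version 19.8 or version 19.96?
version 19.8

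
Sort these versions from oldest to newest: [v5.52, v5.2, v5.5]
[v5.2, v5.5, v5.52]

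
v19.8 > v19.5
True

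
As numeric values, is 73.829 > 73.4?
True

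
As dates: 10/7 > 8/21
True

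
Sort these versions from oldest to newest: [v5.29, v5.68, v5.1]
[v5.1, v5.29, v5.68]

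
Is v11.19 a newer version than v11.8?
Yes. Version numbers are compared segment by segment as integers, not as decimals: minor version 19 > 8, so v11.19 > v11.8 (even though the decimal 11.19 < 11.8).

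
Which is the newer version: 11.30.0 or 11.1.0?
11.30.0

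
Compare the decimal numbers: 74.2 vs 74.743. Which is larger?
74.743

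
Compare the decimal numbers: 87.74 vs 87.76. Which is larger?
87.76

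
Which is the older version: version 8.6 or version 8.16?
version 8.6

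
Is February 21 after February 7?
Yes. Day 21 comes after day 7 in February — this is a date comparison, not a decimal one (the decimal 2.21 would be smaller than 2.7).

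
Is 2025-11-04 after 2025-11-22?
No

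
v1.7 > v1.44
False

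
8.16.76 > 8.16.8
True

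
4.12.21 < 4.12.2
False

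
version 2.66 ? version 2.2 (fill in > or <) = >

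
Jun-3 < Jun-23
True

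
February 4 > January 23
True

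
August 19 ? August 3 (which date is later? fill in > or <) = >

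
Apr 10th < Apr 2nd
False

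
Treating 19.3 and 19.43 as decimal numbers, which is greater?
19.43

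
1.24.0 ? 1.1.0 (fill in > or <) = >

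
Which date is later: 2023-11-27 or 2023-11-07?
2023-11-27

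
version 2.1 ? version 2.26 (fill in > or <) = <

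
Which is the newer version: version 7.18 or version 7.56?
version 7.56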